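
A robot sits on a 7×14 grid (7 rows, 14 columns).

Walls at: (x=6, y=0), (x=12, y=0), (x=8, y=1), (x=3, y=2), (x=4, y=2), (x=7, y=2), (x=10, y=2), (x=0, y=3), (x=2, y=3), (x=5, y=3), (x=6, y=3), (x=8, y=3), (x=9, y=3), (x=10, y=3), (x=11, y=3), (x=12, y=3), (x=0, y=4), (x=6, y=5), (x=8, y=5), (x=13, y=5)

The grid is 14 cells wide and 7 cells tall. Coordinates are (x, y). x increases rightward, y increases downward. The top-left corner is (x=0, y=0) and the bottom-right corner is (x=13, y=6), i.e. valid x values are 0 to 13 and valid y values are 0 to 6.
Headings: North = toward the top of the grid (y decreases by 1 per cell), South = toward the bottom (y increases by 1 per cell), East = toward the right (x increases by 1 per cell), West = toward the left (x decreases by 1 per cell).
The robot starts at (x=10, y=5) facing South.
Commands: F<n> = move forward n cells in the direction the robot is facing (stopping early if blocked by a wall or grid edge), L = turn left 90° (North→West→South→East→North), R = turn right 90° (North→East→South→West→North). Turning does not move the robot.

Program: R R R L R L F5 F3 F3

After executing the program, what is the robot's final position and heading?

Start: (x=10, y=5), facing South
  R: turn right, now facing West
  R: turn right, now facing North
  R: turn right, now facing East
  L: turn left, now facing North
  R: turn right, now facing East
  L: turn left, now facing North
  F5: move forward 1/5 (blocked), now at (x=10, y=4)
  F3: move forward 0/3 (blocked), now at (x=10, y=4)
  F3: move forward 0/3 (blocked), now at (x=10, y=4)
Final: (x=10, y=4), facing North

Answer: Final position: (x=10, y=4), facing North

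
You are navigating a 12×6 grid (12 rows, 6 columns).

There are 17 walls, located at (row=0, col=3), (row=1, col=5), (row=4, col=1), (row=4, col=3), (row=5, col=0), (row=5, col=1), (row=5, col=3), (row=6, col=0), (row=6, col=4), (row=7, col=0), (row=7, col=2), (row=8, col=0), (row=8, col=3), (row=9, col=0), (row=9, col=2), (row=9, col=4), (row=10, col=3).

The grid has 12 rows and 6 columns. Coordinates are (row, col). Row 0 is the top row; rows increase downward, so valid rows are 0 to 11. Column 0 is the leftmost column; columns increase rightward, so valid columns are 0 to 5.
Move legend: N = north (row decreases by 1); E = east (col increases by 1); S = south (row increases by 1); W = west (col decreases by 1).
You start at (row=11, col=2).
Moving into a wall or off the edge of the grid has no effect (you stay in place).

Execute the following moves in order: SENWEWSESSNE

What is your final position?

Answer: Final position: (row=11, col=4)

Derivation:
Start: (row=11, col=2)
  S (south): blocked, stay at (row=11, col=2)
  E (east): (row=11, col=2) -> (row=11, col=3)
  N (north): blocked, stay at (row=11, col=3)
  W (west): (row=11, col=3) -> (row=11, col=2)
  E (east): (row=11, col=2) -> (row=11, col=3)
  W (west): (row=11, col=3) -> (row=11, col=2)
  S (south): blocked, stay at (row=11, col=2)
  E (east): (row=11, col=2) -> (row=11, col=3)
  S (south): blocked, stay at (row=11, col=3)
  S (south): blocked, stay at (row=11, col=3)
  N (north): blocked, stay at (row=11, col=3)
  E (east): (row=11, col=3) -> (row=11, col=4)
Final: (row=11, col=4)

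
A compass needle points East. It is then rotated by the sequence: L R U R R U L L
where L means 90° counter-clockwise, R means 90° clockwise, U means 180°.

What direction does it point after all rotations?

Start: East
  L (left (90° counter-clockwise)) -> North
  R (right (90° clockwise)) -> East
  U (U-turn (180°)) -> West
  R (right (90° clockwise)) -> North
  R (right (90° clockwise)) -> East
  U (U-turn (180°)) -> West
  L (left (90° counter-clockwise)) -> South
  L (left (90° counter-clockwise)) -> East
Final: East

Answer: Final heading: East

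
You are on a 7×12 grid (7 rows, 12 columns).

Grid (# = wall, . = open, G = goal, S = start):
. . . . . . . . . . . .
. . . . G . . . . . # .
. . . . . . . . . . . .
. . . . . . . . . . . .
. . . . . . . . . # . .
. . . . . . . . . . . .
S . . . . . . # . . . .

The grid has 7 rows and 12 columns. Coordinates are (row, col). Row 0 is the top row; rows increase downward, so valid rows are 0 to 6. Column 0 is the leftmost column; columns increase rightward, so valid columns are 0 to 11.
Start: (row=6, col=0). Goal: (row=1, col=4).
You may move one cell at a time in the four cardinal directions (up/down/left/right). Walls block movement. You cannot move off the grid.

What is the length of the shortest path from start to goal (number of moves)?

Answer: Shortest path length: 9

Derivation:
BFS from (row=6, col=0) until reaching (row=1, col=4):
  Distance 0: (row=6, col=0)
  Distance 1: (row=5, col=0), (row=6, col=1)
  Distance 2: (row=4, col=0), (row=5, col=1), (row=6, col=2)
  Distance 3: (row=3, col=0), (row=4, col=1), (row=5, col=2), (row=6, col=3)
  Distance 4: (row=2, col=0), (row=3, col=1), (row=4, col=2), (row=5, col=3), (row=6, col=4)
  Distance 5: (row=1, col=0), (row=2, col=1), (row=3, col=2), (row=4, col=3), (row=5, col=4), (row=6, col=5)
  Distance 6: (row=0, col=0), (row=1, col=1), (row=2, col=2), (row=3, col=3), (row=4, col=4), (row=5, col=5), (row=6, col=6)
  Distance 7: (row=0, col=1), (row=1, col=2), (row=2, col=3), (row=3, col=4), (row=4, col=5), (row=5, col=6)
  Distance 8: (row=0, col=2), (row=1, col=3), (row=2, col=4), (row=3, col=5), (row=4, col=6), (row=5, col=7)
  Distance 9: (row=0, col=3), (row=1, col=4), (row=2, col=5), (row=3, col=6), (row=4, col=7), (row=5, col=8)  <- goal reached here
One shortest path (9 moves): (row=6, col=0) -> (row=6, col=1) -> (row=6, col=2) -> (row=6, col=3) -> (row=6, col=4) -> (row=5, col=4) -> (row=4, col=4) -> (row=3, col=4) -> (row=2, col=4) -> (row=1, col=4)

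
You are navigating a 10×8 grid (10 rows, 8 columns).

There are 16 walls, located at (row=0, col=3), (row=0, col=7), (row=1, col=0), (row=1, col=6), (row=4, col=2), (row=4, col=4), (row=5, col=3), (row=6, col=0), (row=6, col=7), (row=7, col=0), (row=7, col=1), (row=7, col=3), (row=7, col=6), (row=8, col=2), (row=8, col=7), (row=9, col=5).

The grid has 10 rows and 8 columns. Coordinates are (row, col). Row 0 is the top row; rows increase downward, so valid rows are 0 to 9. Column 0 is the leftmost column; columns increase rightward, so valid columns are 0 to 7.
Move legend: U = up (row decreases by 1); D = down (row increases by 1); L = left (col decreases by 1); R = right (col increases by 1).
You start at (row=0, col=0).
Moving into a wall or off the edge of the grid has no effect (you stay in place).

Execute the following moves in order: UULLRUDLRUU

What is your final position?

Start: (row=0, col=0)
  U (up): blocked, stay at (row=0, col=0)
  U (up): blocked, stay at (row=0, col=0)
  L (left): blocked, stay at (row=0, col=0)
  L (left): blocked, stay at (row=0, col=0)
  R (right): (row=0, col=0) -> (row=0, col=1)
  U (up): blocked, stay at (row=0, col=1)
  D (down): (row=0, col=1) -> (row=1, col=1)
  L (left): blocked, stay at (row=1, col=1)
  R (right): (row=1, col=1) -> (row=1, col=2)
  U (up): (row=1, col=2) -> (row=0, col=2)
  U (up): blocked, stay at (row=0, col=2)
Final: (row=0, col=2)

Answer: Final position: (row=0, col=2)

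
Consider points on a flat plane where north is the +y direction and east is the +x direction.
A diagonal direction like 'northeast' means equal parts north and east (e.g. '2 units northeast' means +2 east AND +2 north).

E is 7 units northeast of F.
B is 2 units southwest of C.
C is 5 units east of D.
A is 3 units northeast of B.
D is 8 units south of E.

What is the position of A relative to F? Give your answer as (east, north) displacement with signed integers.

Answer: A is at (east=13, north=0) relative to F.

Derivation:
Place F at the origin (east=0, north=0).
  E is 7 units northeast of F: delta (east=+7, north=+7); E at (east=7, north=7).
  D is 8 units south of E: delta (east=+0, north=-8); D at (east=7, north=-1).
  C is 5 units east of D: delta (east=+5, north=+0); C at (east=12, north=-1).
  B is 2 units southwest of C: delta (east=-2, north=-2); B at (east=10, north=-3).
  A is 3 units northeast of B: delta (east=+3, north=+3); A at (east=13, north=0).
Therefore A relative to F: (east=13, north=0).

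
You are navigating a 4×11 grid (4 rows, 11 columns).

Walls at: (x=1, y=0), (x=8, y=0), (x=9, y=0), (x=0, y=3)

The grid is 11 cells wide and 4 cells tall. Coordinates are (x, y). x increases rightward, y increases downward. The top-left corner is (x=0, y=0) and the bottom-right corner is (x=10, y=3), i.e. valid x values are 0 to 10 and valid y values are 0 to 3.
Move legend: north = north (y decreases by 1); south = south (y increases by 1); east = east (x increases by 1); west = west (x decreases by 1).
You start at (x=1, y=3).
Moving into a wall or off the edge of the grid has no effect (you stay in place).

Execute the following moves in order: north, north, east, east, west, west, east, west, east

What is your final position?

Answer: Final position: (x=2, y=1)

Derivation:
Start: (x=1, y=3)
  north (north): (x=1, y=3) -> (x=1, y=2)
  north (north): (x=1, y=2) -> (x=1, y=1)
  east (east): (x=1, y=1) -> (x=2, y=1)
  east (east): (x=2, y=1) -> (x=3, y=1)
  west (west): (x=3, y=1) -> (x=2, y=1)
  west (west): (x=2, y=1) -> (x=1, y=1)
  east (east): (x=1, y=1) -> (x=2, y=1)
  west (west): (x=2, y=1) -> (x=1, y=1)
  east (east): (x=1, y=1) -> (x=2, y=1)
Final: (x=2, y=1)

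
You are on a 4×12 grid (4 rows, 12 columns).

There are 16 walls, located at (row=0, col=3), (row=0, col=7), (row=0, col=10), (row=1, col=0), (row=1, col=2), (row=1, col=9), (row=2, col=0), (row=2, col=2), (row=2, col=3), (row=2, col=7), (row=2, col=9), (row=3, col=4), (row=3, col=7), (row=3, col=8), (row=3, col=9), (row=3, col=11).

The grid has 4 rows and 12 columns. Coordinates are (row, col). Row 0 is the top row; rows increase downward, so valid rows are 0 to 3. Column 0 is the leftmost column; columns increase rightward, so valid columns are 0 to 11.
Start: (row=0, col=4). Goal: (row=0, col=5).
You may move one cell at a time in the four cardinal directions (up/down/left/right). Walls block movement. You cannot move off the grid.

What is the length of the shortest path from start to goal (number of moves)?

Answer: Shortest path length: 1

Derivation:
BFS from (row=0, col=4) until reaching (row=0, col=5):
  Distance 0: (row=0, col=4)
  Distance 1: (row=0, col=5), (row=1, col=4)  <- goal reached here
One shortest path (1 moves): (row=0, col=4) -> (row=0, col=5)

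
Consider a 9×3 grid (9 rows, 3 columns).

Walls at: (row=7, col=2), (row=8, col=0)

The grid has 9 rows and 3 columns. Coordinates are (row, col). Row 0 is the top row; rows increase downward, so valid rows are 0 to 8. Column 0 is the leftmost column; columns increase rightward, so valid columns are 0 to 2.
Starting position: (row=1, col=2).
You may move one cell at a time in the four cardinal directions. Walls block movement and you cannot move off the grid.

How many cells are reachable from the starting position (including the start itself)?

BFS flood-fill from (row=1, col=2):
  Distance 0: (row=1, col=2)
  Distance 1: (row=0, col=2), (row=1, col=1), (row=2, col=2)
  Distance 2: (row=0, col=1), (row=1, col=0), (row=2, col=1), (row=3, col=2)
  Distance 3: (row=0, col=0), (row=2, col=0), (row=3, col=1), (row=4, col=2)
  Distance 4: (row=3, col=0), (row=4, col=1), (row=5, col=2)
  Distance 5: (row=4, col=0), (row=5, col=1), (row=6, col=2)
  Distance 6: (row=5, col=0), (row=6, col=1)
  Distance 7: (row=6, col=0), (row=7, col=1)
  Distance 8: (row=7, col=0), (row=8, col=1)
  Distance 9: (row=8, col=2)
Total reachable: 25 (grid has 25 open cells total)

Answer: Reachable cells: 25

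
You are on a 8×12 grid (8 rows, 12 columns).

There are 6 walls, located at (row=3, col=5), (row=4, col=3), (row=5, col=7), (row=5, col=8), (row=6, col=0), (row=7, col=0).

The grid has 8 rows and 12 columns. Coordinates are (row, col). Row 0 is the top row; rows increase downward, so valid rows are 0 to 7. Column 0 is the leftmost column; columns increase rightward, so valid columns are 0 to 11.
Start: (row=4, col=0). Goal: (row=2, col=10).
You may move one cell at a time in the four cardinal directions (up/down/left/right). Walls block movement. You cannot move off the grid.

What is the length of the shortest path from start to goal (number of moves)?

BFS from (row=4, col=0) until reaching (row=2, col=10):
  Distance 0: (row=4, col=0)
  Distance 1: (row=3, col=0), (row=4, col=1), (row=5, col=0)
  Distance 2: (row=2, col=0), (row=3, col=1), (row=4, col=2), (row=5, col=1)
  Distance 3: (row=1, col=0), (row=2, col=1), (row=3, col=2), (row=5, col=2), (row=6, col=1)
  Distance 4: (row=0, col=0), (row=1, col=1), (row=2, col=2), (row=3, col=3), (row=5, col=3), (row=6, col=2), (row=7, col=1)
  Distance 5: (row=0, col=1), (row=1, col=2), (row=2, col=3), (row=3, col=4), (row=5, col=4), (row=6, col=3), (row=7, col=2)
  Distance 6: (row=0, col=2), (row=1, col=3), (row=2, col=4), (row=4, col=4), (row=5, col=5), (row=6, col=4), (row=7, col=3)
  Distance 7: (row=0, col=3), (row=1, col=4), (row=2, col=5), (row=4, col=5), (row=5, col=6), (row=6, col=5), (row=7, col=4)
  Distance 8: (row=0, col=4), (row=1, col=5), (row=2, col=6), (row=4, col=6), (row=6, col=6), (row=7, col=5)
  Distance 9: (row=0, col=5), (row=1, col=6), (row=2, col=7), (row=3, col=6), (row=4, col=7), (row=6, col=7), (row=7, col=6)
  Distance 10: (row=0, col=6), (row=1, col=7), (row=2, col=8), (row=3, col=7), (row=4, col=8), (row=6, col=8), (row=7, col=7)
  Distance 11: (row=0, col=7), (row=1, col=8), (row=2, col=9), (row=3, col=8), (row=4, col=9), (row=6, col=9), (row=7, col=8)
  Distance 12: (row=0, col=8), (row=1, col=9), (row=2, col=10), (row=3, col=9), (row=4, col=10), (row=5, col=9), (row=6, col=10), (row=7, col=9)  <- goal reached here
One shortest path (12 moves): (row=4, col=0) -> (row=4, col=1) -> (row=4, col=2) -> (row=3, col=2) -> (row=3, col=3) -> (row=3, col=4) -> (row=2, col=4) -> (row=2, col=5) -> (row=2, col=6) -> (row=2, col=7) -> (row=2, col=8) -> (row=2, col=9) -> (row=2, col=10)

Answer: Shortest path length: 12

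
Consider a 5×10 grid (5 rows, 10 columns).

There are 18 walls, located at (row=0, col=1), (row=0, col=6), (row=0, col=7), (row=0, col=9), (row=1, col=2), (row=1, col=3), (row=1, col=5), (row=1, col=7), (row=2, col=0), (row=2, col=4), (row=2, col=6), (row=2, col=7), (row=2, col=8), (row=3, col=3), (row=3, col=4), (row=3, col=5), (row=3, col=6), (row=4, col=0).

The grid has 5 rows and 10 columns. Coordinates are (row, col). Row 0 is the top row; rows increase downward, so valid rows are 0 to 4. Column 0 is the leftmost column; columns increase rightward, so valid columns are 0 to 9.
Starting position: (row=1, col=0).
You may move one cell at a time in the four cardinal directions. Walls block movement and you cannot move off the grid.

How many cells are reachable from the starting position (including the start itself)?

BFS flood-fill from (row=1, col=0):
  Distance 0: (row=1, col=0)
  Distance 1: (row=0, col=0), (row=1, col=1)
  Distance 2: (row=2, col=1)
  Distance 3: (row=2, col=2), (row=3, col=1)
  Distance 4: (row=2, col=3), (row=3, col=0), (row=3, col=2), (row=4, col=1)
  Distance 5: (row=4, col=2)
  Distance 6: (row=4, col=3)
  Distance 7: (row=4, col=4)
  Distance 8: (row=4, col=5)
  Distance 9: (row=4, col=6)
  Distance 10: (row=4, col=7)
  Distance 11: (row=3, col=7), (row=4, col=8)
  Distance 12: (row=3, col=8), (row=4, col=9)
  Distance 13: (row=3, col=9)
  Distance 14: (row=2, col=9)
  Distance 15: (row=1, col=9)
  Distance 16: (row=1, col=8)
  Distance 17: (row=0, col=8)
Total reachable: 25 (grid has 32 open cells total)

Answer: Reachable cells: 25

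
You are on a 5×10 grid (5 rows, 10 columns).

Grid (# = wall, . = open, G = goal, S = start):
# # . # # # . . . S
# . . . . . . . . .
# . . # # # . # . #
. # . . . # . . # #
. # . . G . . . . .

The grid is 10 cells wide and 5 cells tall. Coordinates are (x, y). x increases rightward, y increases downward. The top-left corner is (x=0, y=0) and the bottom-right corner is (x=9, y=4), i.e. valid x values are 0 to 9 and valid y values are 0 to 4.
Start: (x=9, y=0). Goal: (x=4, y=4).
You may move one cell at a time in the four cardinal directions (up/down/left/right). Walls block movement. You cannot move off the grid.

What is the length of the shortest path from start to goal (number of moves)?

Answer: Shortest path length: 9

Derivation:
BFS from (x=9, y=0) until reaching (x=4, y=4):
  Distance 0: (x=9, y=0)
  Distance 1: (x=8, y=0), (x=9, y=1)
  Distance 2: (x=7, y=0), (x=8, y=1)
  Distance 3: (x=6, y=0), (x=7, y=1), (x=8, y=2)
  Distance 4: (x=6, y=1)
  Distance 5: (x=5, y=1), (x=6, y=2)
  Distance 6: (x=4, y=1), (x=6, y=3)
  Distance 7: (x=3, y=1), (x=7, y=3), (x=6, y=4)
  Distance 8: (x=2, y=1), (x=5, y=4), (x=7, y=4)
  Distance 9: (x=2, y=0), (x=1, y=1), (x=2, y=2), (x=4, y=4), (x=8, y=4)  <- goal reached here
One shortest path (9 moves): (x=9, y=0) -> (x=8, y=0) -> (x=7, y=0) -> (x=6, y=0) -> (x=6, y=1) -> (x=6, y=2) -> (x=6, y=3) -> (x=6, y=4) -> (x=5, y=4) -> (x=4, y=4)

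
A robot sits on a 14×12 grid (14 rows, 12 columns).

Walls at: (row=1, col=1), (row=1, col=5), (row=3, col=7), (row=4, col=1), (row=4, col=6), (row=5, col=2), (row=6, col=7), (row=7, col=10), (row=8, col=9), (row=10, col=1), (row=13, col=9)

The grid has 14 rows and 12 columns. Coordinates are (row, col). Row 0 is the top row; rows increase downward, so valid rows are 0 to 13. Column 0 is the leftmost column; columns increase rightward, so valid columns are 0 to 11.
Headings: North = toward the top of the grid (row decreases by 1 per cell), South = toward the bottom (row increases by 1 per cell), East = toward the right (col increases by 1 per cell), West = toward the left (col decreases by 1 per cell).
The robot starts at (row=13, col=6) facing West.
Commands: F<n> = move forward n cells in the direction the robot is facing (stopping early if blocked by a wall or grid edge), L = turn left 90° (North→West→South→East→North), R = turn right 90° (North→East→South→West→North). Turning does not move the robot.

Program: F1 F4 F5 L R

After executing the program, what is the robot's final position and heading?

Start: (row=13, col=6), facing West
  F1: move forward 1, now at (row=13, col=5)
  F4: move forward 4, now at (row=13, col=1)
  F5: move forward 1/5 (blocked), now at (row=13, col=0)
  L: turn left, now facing South
  R: turn right, now facing West
Final: (row=13, col=0), facing West

Answer: Final position: (row=13, col=0), facing West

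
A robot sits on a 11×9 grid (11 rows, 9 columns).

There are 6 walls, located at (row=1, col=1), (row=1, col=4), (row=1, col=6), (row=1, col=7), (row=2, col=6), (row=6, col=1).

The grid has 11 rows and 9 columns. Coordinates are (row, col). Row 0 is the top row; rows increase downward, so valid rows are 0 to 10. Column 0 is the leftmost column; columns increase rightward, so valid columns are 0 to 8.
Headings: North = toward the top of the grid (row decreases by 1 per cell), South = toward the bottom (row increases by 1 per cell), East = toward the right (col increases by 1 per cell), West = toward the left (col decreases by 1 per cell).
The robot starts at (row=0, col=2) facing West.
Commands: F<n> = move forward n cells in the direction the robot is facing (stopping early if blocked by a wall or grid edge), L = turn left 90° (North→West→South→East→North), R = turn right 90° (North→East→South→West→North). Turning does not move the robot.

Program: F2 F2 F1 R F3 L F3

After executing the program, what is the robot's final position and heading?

Start: (row=0, col=2), facing West
  F2: move forward 2, now at (row=0, col=0)
  F2: move forward 0/2 (blocked), now at (row=0, col=0)
  F1: move forward 0/1 (blocked), now at (row=0, col=0)
  R: turn right, now facing North
  F3: move forward 0/3 (blocked), now at (row=0, col=0)
  L: turn left, now facing West
  F3: move forward 0/3 (blocked), now at (row=0, col=0)
Final: (row=0, col=0), facing West

Answer: Final position: (row=0, col=0), facing West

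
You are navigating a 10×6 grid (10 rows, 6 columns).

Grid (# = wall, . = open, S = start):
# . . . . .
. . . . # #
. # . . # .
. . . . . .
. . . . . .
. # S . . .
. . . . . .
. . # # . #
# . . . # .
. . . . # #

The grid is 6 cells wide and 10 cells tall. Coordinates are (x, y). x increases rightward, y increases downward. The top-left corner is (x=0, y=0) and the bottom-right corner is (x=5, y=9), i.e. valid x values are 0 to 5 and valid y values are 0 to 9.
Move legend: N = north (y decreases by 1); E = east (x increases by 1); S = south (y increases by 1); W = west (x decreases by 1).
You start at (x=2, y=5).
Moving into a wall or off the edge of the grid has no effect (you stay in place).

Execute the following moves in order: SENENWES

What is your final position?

Answer: Final position: (x=4, y=5)

Derivation:
Start: (x=2, y=5)
  S (south): (x=2, y=5) -> (x=2, y=6)
  E (east): (x=2, y=6) -> (x=3, y=6)
  N (north): (x=3, y=6) -> (x=3, y=5)
  E (east): (x=3, y=5) -> (x=4, y=5)
  N (north): (x=4, y=5) -> (x=4, y=4)
  W (west): (x=4, y=4) -> (x=3, y=4)
  E (east): (x=3, y=4) -> (x=4, y=4)
  S (south): (x=4, y=4) -> (x=4, y=5)
Final: (x=4, y=5)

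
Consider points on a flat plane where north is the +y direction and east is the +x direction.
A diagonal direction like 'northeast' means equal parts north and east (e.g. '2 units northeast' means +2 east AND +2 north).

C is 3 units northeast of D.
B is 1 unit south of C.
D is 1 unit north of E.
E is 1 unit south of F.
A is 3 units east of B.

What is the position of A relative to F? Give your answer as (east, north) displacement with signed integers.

Answer: A is at (east=6, north=2) relative to F.

Derivation:
Place F at the origin (east=0, north=0).
  E is 1 unit south of F: delta (east=+0, north=-1); E at (east=0, north=-1).
  D is 1 unit north of E: delta (east=+0, north=+1); D at (east=0, north=0).
  C is 3 units northeast of D: delta (east=+3, north=+3); C at (east=3, north=3).
  B is 1 unit south of C: delta (east=+0, north=-1); B at (east=3, north=2).
  A is 3 units east of B: delta (east=+3, north=+0); A at (east=6, north=2).
Therefore A relative to F: (east=6, north=2).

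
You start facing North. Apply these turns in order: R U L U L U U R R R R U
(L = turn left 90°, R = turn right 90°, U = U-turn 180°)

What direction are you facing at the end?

Start: North
  R (right (90° clockwise)) -> East
  U (U-turn (180°)) -> West
  L (left (90° counter-clockwise)) -> South
  U (U-turn (180°)) -> North
  L (left (90° counter-clockwise)) -> West
  U (U-turn (180°)) -> East
  U (U-turn (180°)) -> West
  R (right (90° clockwise)) -> North
  R (right (90° clockwise)) -> East
  R (right (90° clockwise)) -> South
  R (right (90° clockwise)) -> West
  U (U-turn (180°)) -> East
Final: East

Answer: Final heading: East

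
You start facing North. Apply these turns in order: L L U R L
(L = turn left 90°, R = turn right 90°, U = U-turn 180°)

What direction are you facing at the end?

Answer: Final heading: North

Derivation:
Start: North
  L (left (90° counter-clockwise)) -> West
  L (left (90° counter-clockwise)) -> South
  U (U-turn (180°)) -> North
  R (right (90° clockwise)) -> East
  L (left (90° counter-clockwise)) -> North
Final: North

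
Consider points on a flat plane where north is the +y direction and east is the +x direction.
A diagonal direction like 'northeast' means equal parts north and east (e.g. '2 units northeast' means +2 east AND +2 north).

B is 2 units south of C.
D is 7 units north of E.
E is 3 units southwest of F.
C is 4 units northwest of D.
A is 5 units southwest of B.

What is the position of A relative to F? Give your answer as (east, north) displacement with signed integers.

Answer: A is at (east=-12, north=1) relative to F.

Derivation:
Place F at the origin (east=0, north=0).
  E is 3 units southwest of F: delta (east=-3, north=-3); E at (east=-3, north=-3).
  D is 7 units north of E: delta (east=+0, north=+7); D at (east=-3, north=4).
  C is 4 units northwest of D: delta (east=-4, north=+4); C at (east=-7, north=8).
  B is 2 units south of C: delta (east=+0, north=-2); B at (east=-7, north=6).
  A is 5 units southwest of B: delta (east=-5, north=-5); A at (east=-12, north=1).
Therefore A relative to F: (east=-12, north=1).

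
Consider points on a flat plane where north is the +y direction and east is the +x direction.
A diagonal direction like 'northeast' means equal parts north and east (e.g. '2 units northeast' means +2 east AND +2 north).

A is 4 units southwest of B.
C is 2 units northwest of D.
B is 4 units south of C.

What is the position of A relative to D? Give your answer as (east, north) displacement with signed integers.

Answer: A is at (east=-6, north=-6) relative to D.

Derivation:
Place D at the origin (east=0, north=0).
  C is 2 units northwest of D: delta (east=-2, north=+2); C at (east=-2, north=2).
  B is 4 units south of C: delta (east=+0, north=-4); B at (east=-2, north=-2).
  A is 4 units southwest of B: delta (east=-4, north=-4); A at (east=-6, north=-6).
Therefore A relative to D: (east=-6, north=-6).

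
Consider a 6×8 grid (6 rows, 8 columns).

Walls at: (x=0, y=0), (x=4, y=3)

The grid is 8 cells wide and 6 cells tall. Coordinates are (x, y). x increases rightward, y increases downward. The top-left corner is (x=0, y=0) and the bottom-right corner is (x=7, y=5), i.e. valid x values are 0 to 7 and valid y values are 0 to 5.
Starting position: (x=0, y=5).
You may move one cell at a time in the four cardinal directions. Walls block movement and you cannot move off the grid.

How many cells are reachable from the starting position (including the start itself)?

Answer: Reachable cells: 46

Derivation:
BFS flood-fill from (x=0, y=5):
  Distance 0: (x=0, y=5)
  Distance 1: (x=0, y=4), (x=1, y=5)
  Distance 2: (x=0, y=3), (x=1, y=4), (x=2, y=5)
  Distance 3: (x=0, y=2), (x=1, y=3), (x=2, y=4), (x=3, y=5)
  Distance 4: (x=0, y=1), (x=1, y=2), (x=2, y=3), (x=3, y=4), (x=4, y=5)
  Distance 5: (x=1, y=1), (x=2, y=2), (x=3, y=3), (x=4, y=4), (x=5, y=5)
  Distance 6: (x=1, y=0), (x=2, y=1), (x=3, y=2), (x=5, y=4), (x=6, y=5)
  Distance 7: (x=2, y=0), (x=3, y=1), (x=4, y=2), (x=5, y=3), (x=6, y=4), (x=7, y=5)
  Distance 8: (x=3, y=0), (x=4, y=1), (x=5, y=2), (x=6, y=3), (x=7, y=4)
  Distance 9: (x=4, y=0), (x=5, y=1), (x=6, y=2), (x=7, y=3)
  Distance 10: (x=5, y=0), (x=6, y=1), (x=7, y=2)
  Distance 11: (x=6, y=0), (x=7, y=1)
  Distance 12: (x=7, y=0)
Total reachable: 46 (grid has 46 open cells total)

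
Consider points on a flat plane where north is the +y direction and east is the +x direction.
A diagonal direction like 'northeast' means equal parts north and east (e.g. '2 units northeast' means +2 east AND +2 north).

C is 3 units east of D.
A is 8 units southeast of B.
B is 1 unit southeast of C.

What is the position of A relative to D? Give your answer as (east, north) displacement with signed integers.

Place D at the origin (east=0, north=0).
  C is 3 units east of D: delta (east=+3, north=+0); C at (east=3, north=0).
  B is 1 unit southeast of C: delta (east=+1, north=-1); B at (east=4, north=-1).
  A is 8 units southeast of B: delta (east=+8, north=-8); A at (east=12, north=-9).
Therefore A relative to D: (east=12, north=-9).

Answer: A is at (east=12, north=-9) relative to D.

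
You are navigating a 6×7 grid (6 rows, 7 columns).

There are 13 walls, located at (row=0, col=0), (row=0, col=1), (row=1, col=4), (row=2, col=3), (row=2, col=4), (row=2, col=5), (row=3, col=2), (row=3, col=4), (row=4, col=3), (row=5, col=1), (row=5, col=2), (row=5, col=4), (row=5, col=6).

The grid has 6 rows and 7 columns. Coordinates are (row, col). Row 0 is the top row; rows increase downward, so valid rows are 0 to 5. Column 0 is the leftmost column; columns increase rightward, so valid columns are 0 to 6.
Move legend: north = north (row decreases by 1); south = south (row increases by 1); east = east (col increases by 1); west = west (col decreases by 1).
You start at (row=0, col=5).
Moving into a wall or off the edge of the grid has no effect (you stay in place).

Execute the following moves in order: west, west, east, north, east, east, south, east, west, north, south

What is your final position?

Answer: Final position: (row=1, col=5)

Derivation:
Start: (row=0, col=5)
  west (west): (row=0, col=5) -> (row=0, col=4)
  west (west): (row=0, col=4) -> (row=0, col=3)
  east (east): (row=0, col=3) -> (row=0, col=4)
  north (north): blocked, stay at (row=0, col=4)
  east (east): (row=0, col=4) -> (row=0, col=5)
  east (east): (row=0, col=5) -> (row=0, col=6)
  south (south): (row=0, col=6) -> (row=1, col=6)
  east (east): blocked, stay at (row=1, col=6)
  west (west): (row=1, col=6) -> (row=1, col=5)
  north (north): (row=1, col=5) -> (row=0, col=5)
  south (south): (row=0, col=5) -> (row=1, col=5)
Final: (row=1, col=5)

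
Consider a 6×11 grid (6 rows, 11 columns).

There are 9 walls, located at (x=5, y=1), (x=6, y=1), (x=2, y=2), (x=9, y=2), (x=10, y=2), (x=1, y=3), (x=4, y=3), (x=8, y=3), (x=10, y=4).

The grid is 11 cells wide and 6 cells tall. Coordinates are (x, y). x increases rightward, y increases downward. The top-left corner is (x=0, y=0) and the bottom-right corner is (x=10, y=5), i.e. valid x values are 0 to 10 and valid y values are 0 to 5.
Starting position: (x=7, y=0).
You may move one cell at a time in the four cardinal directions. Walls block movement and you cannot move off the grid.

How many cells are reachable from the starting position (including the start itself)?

Answer: Reachable cells: 57

Derivation:
BFS flood-fill from (x=7, y=0):
  Distance 0: (x=7, y=0)
  Distance 1: (x=6, y=0), (x=8, y=0), (x=7, y=1)
  Distance 2: (x=5, y=0), (x=9, y=0), (x=8, y=1), (x=7, y=2)
  Distance 3: (x=4, y=0), (x=10, y=0), (x=9, y=1), (x=6, y=2), (x=8, y=2), (x=7, y=3)
  Distance 4: (x=3, y=0), (x=4, y=1), (x=10, y=1), (x=5, y=2), (x=6, y=3), (x=7, y=4)
  Distance 5: (x=2, y=0), (x=3, y=1), (x=4, y=2), (x=5, y=3), (x=6, y=4), (x=8, y=4), (x=7, y=5)
  Distance 6: (x=1, y=0), (x=2, y=1), (x=3, y=2), (x=5, y=4), (x=9, y=4), (x=6, y=5), (x=8, y=5)
  Distance 7: (x=0, y=0), (x=1, y=1), (x=3, y=3), (x=9, y=3), (x=4, y=4), (x=5, y=5), (x=9, y=5)
  Distance 8: (x=0, y=1), (x=1, y=2), (x=2, y=3), (x=10, y=3), (x=3, y=4), (x=4, y=5), (x=10, y=5)
  Distance 9: (x=0, y=2), (x=2, y=4), (x=3, y=5)
  Distance 10: (x=0, y=3), (x=1, y=4), (x=2, y=5)
  Distance 11: (x=0, y=4), (x=1, y=5)
  Distance 12: (x=0, y=5)
Total reachable: 57 (grid has 57 open cells total)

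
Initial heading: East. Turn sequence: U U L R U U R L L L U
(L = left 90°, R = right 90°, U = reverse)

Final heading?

Start: East
  U (U-turn (180°)) -> West
  U (U-turn (180°)) -> East
  L (left (90° counter-clockwise)) -> North
  R (right (90° clockwise)) -> East
  U (U-turn (180°)) -> West
  U (U-turn (180°)) -> East
  R (right (90° clockwise)) -> South
  L (left (90° counter-clockwise)) -> East
  L (left (90° counter-clockwise)) -> North
  L (left (90° counter-clockwise)) -> West
  U (U-turn (180°)) -> East
Final: East

Answer: Final heading: East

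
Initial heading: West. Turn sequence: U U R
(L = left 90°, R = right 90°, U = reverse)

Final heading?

Start: West
  U (U-turn (180°)) -> East
  U (U-turn (180°)) -> West
  R (right (90° clockwise)) -> North
Final: North

Answer: Final heading: North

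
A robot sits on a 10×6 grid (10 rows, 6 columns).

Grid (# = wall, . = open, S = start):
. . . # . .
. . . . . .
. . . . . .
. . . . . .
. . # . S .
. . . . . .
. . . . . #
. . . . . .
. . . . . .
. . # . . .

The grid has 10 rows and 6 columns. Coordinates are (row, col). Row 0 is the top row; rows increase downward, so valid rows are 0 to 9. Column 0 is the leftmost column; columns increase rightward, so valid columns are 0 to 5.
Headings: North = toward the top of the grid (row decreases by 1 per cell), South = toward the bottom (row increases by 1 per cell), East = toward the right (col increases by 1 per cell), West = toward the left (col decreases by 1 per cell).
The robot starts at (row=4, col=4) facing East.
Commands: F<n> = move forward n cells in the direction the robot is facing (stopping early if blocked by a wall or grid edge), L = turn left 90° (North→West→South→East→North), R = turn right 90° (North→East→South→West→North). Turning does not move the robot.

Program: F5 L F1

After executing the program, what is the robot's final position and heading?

Start: (row=4, col=4), facing East
  F5: move forward 1/5 (blocked), now at (row=4, col=5)
  L: turn left, now facing North
  F1: move forward 1, now at (row=3, col=5)
Final: (row=3, col=5), facing North

Answer: Final position: (row=3, col=5), facing North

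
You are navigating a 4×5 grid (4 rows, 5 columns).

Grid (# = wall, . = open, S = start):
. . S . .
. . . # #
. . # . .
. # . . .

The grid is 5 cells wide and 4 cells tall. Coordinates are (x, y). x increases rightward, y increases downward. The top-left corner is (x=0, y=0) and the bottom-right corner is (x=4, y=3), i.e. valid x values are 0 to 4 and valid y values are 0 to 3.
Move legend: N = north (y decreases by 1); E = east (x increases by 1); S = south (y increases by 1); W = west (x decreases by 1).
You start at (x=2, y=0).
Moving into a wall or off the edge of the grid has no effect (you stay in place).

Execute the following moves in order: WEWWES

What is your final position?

Start: (x=2, y=0)
  W (west): (x=2, y=0) -> (x=1, y=0)
  E (east): (x=1, y=0) -> (x=2, y=0)
  W (west): (x=2, y=0) -> (x=1, y=0)
  W (west): (x=1, y=0) -> (x=0, y=0)
  E (east): (x=0, y=0) -> (x=1, y=0)
  S (south): (x=1, y=0) -> (x=1, y=1)
Final: (x=1, y=1)

Answer: Final position: (x=1, y=1)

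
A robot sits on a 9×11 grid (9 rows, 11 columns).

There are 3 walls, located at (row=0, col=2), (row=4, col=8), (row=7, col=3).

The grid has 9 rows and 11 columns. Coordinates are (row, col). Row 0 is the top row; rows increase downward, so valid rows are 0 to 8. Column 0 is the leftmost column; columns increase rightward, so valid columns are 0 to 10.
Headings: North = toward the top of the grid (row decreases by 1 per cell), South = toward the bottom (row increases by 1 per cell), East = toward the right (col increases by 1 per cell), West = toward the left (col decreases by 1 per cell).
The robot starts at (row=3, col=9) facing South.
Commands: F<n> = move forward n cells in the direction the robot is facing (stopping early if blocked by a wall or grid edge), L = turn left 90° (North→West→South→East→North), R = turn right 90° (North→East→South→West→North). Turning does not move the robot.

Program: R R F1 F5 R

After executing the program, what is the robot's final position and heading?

Answer: Final position: (row=0, col=9), facing East

Derivation:
Start: (row=3, col=9), facing South
  R: turn right, now facing West
  R: turn right, now facing North
  F1: move forward 1, now at (row=2, col=9)
  F5: move forward 2/5 (blocked), now at (row=0, col=9)
  R: turn right, now facing East
Final: (row=0, col=9), facing East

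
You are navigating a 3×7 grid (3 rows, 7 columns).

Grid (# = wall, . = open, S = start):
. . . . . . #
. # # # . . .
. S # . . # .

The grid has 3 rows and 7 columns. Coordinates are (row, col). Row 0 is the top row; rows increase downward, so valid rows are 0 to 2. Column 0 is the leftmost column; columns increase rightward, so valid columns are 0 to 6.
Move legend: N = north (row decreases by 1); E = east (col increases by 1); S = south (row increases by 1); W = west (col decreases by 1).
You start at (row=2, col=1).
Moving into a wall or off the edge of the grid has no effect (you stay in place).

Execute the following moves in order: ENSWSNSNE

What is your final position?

Start: (row=2, col=1)
  E (east): blocked, stay at (row=2, col=1)
  N (north): blocked, stay at (row=2, col=1)
  S (south): blocked, stay at (row=2, col=1)
  W (west): (row=2, col=1) -> (row=2, col=0)
  S (south): blocked, stay at (row=2, col=0)
  N (north): (row=2, col=0) -> (row=1, col=0)
  S (south): (row=1, col=0) -> (row=2, col=0)
  N (north): (row=2, col=0) -> (row=1, col=0)
  E (east): blocked, stay at (row=1, col=0)
Final: (row=1, col=0)

Answer: Final position: (row=1, col=0)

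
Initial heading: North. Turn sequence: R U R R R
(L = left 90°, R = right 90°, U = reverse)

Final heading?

Start: North
  R (right (90° clockwise)) -> East
  U (U-turn (180°)) -> West
  R (right (90° clockwise)) -> North
  R (right (90° clockwise)) -> East
  R (right (90° clockwise)) -> South
Final: South

Answer: Final heading: South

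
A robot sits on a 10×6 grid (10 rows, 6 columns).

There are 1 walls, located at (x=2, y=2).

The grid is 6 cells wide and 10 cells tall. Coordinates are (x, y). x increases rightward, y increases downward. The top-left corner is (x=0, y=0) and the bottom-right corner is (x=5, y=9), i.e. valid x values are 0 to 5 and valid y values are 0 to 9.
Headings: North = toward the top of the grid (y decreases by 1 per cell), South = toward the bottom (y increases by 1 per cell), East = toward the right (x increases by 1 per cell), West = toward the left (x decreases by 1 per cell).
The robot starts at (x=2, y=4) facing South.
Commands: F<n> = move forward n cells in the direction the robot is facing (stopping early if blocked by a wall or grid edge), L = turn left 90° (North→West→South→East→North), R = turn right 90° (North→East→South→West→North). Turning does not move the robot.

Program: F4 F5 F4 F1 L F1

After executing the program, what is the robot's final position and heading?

Start: (x=2, y=4), facing South
  F4: move forward 4, now at (x=2, y=8)
  F5: move forward 1/5 (blocked), now at (x=2, y=9)
  F4: move forward 0/4 (blocked), now at (x=2, y=9)
  F1: move forward 0/1 (blocked), now at (x=2, y=9)
  L: turn left, now facing East
  F1: move forward 1, now at (x=3, y=9)
Final: (x=3, y=9), facing East

Answer: Final position: (x=3, y=9), facing East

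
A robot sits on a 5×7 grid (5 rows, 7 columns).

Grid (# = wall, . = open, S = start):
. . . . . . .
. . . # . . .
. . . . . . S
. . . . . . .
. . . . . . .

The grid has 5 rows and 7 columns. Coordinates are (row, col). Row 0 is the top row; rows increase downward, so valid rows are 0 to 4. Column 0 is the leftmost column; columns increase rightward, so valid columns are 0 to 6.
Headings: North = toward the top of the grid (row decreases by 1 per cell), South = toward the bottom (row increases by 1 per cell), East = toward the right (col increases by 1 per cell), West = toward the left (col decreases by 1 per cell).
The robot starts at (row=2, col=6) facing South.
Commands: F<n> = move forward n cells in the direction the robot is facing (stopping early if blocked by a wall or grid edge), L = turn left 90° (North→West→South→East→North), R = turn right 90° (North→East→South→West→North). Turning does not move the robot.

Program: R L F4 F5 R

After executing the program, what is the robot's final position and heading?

Start: (row=2, col=6), facing South
  R: turn right, now facing West
  L: turn left, now facing South
  F4: move forward 2/4 (blocked), now at (row=4, col=6)
  F5: move forward 0/5 (blocked), now at (row=4, col=6)
  R: turn right, now facing West
Final: (row=4, col=6), facing West

Answer: Final position: (row=4, col=6), facing West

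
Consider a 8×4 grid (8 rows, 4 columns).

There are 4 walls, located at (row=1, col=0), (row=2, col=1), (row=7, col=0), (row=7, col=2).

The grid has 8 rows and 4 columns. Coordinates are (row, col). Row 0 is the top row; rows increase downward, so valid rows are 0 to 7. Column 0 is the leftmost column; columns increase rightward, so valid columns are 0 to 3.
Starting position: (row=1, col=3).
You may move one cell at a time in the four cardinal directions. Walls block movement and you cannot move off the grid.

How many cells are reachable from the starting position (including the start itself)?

BFS flood-fill from (row=1, col=3):
  Distance 0: (row=1, col=3)
  Distance 1: (row=0, col=3), (row=1, col=2), (row=2, col=3)
  Distance 2: (row=0, col=2), (row=1, col=1), (row=2, col=2), (row=3, col=3)
  Distance 3: (row=0, col=1), (row=3, col=2), (row=4, col=3)
  Distance 4: (row=0, col=0), (row=3, col=1), (row=4, col=2), (row=5, col=3)
  Distance 5: (row=3, col=0), (row=4, col=1), (row=5, col=2), (row=6, col=3)
  Distance 6: (row=2, col=0), (row=4, col=0), (row=5, col=1), (row=6, col=2), (row=7, col=3)
  Distance 7: (row=5, col=0), (row=6, col=1)
  Distance 8: (row=6, col=0), (row=7, col=1)
Total reachable: 28 (grid has 28 open cells total)

Answer: Reachable cells: 28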